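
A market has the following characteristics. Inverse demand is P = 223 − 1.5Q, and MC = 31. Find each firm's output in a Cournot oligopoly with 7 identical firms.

In a 7-firm Cournot equilibrium, symmetry and the first-order condition give q = (223 − 31)/(12) = 16. So Q = 112 and P = 55.

q_i = 16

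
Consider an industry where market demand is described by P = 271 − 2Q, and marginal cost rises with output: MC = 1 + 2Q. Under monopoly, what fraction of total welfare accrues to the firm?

PS/TS = 0.75

A monopolist chooses Q where MR = MC. MR = 271 − 4Q; setting this equal to 1 + 2Q gives Q = 45 and P = 181.
CS = ½·(271 − 181)·45 = 2025.
PS = P·Q − VC(Q) = 181·45 − (1·45 + ½·2·45²) = 6075.
Share captured = PS/TS = 6075/8100 = 0.75.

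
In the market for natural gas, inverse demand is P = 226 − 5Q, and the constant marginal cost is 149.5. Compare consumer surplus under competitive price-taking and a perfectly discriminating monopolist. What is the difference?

Consumer surplus falls by 585.225

Under competition P = MC = 149.5, so Q = (226 − 149.5)/5 = 15.3.
CS = ½·(226 − 149.5)·15.3 = 585.225.
A perfectly discriminating monopolist sells every unit with P(Q) ≥ MC(Q), so output equals the competitive quantity Q = 15.3. Each buyer pays their reservation price, so CS = 0 and the firm captures all surplus.
CS = 0.
Change in consumer surplus: 0 − 585.225 = −585.225.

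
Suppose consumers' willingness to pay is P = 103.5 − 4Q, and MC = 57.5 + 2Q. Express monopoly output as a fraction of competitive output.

Q_m/Q_c = 0.6

Monopoly sets MR = MC: 103.5 − 8Q = 57.5 + 2Q ⇒ Q = 4.6, P = 103.5 − 4·4.6 = 85.1.
Under competition P = MC: 103.5 − 4Q = 57.5 + 2Q ⇒ Q = 23/3, P = 437/6.
Ratio Q_m/Q_c = 4.6/(23/3) = 0.6.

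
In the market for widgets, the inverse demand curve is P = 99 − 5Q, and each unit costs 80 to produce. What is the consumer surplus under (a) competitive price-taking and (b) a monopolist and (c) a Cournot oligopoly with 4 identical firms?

Competition: CS = 36.1; Monopoly: CS = 9.025; Cournot: CS = 23.104

Under competition P = MC = 80, so Q = (99 − 80)/5 = 3.8.
CS = ½·(99 − 80)·3.8 = 36.1.
A monopolist chooses Q where MR = MC. MR = 99 − 10Q; setting this equal to 80 gives Q = 1.9 and P = 89.5.
CS = ½·(99 − 89.5)·1.9 = 9.025.
Cournot with 4 identical firms: the symmetric best-response condition is 99 − 25q = 80. Each firm produces q = 0.76, total output Q = 3.04, price P = 83.8.
CS = ½·(99 − 83.8)·3.04 = 23.104.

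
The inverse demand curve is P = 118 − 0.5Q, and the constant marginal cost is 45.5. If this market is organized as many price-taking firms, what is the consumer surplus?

CS = 5256.25

Competitive firms price at marginal cost: P = 45.5, giving Q = 145.
CS = ½·(118 − 45.5)·145 = 5256.25.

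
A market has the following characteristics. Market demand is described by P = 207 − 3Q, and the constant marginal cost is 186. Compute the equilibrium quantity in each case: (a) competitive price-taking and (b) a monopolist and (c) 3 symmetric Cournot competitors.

Competitive firms price at marginal cost: P = 186, giving Q = 7.
The monopolist equates marginal revenue to marginal cost: 207 − 6Q = 186, so Q = 3.5. From demand, P = 196.5.
In a 3-firm Cournot equilibrium, symmetry and the first-order condition give q = (207 − 186)/(12) = 1.75. So Q = 5.25 and P = 191.25.

Competition: Q = 7; Monopoly: Q = 3.5; Cournot: Q = 5.25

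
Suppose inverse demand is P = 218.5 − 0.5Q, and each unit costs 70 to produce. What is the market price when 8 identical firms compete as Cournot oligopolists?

In a 8-firm Cournot equilibrium, symmetry and the first-order condition give q = (218.5 − 70)/(4.5) = 33. So Q = 264 and P = 86.5.

P = 86.5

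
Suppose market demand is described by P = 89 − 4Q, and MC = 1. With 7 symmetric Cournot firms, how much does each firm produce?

q_i = 2.75

In a 7-firm Cournot equilibrium, symmetry and the first-order condition give q = (89 − 1)/(32) = 2.75. So Q = 19.25 and P = 12.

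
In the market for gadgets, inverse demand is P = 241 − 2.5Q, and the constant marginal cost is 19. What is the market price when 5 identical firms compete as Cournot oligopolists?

Cournot with 5 identical firms: the symmetric best-response condition is 241 − 15q = 19. Each firm produces q = 14.8, total output Q = 74, price P = 56.

P = 56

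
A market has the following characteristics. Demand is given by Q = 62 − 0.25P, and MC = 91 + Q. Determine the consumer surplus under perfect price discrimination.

Inverting demand: P = 248 − 4Q.
A perfectly discriminating monopolist sells every unit with P(Q) ≥ MC(Q), so output equals the competitive quantity Q = 31.4. Each buyer pays their reservation price, so CS = 0 and the firm captures all surplus.
CS = 0.

CS = 0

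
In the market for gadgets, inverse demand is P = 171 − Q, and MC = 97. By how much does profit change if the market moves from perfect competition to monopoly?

Profit rises by 1369

Perfect competition: P = MC = 97, so 171 − Q = 97 and Q = 74.
Profit = (97 − 97)·74 = 0.
Monopoly sets MR = MC: 171 − 2Q = 97 ⇒ Q = 37, P = 171 − 37 = 134.
Profit = (134 − 97)·37 = 1369.
Change in profit: 1369 − 0 = 1369.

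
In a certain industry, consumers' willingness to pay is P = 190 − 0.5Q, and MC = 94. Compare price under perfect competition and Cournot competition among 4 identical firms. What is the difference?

Perfect competition: P = MC = 94, so 190 − 0.5Q = 94 and Q = 192.
Cournot with 4 identical firms: the symmetric best-response condition is 190 − 2.5q = 94. Each firm produces q = 38.4, total output Q = 153.6, price P = 113.2.
Change in price: 113.2 − 94 = 19.2.

Price rises by 19.2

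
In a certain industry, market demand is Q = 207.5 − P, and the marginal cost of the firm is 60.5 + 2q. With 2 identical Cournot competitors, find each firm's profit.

π_i = 1728.72

Inverting demand: P = 207.5 − Q.
Cournot with 2 identical firms: the symmetric best-response condition is 207.5 − 3q = 60.5 + 2q. Each firm produces q = 29.4, total output Q = 58.8, price P = 148.7.
Each firm's profit = 148.7·29.4 − (60.5·29.4 + ½·2·29.4²) = 1728.72.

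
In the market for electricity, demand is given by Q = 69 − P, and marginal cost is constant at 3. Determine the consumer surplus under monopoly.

Inverting demand: P = 69 − Q.
The monopolist equates marginal revenue to marginal cost: 69 − 2Q = 3, so Q = 33. From demand, P = 36.
CS = ½·(69 − 36)·33 = 544.5.

CS = 544.5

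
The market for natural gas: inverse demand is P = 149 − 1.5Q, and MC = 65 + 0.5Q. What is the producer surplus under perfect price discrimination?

PS = 1764

With perfect price discrimination, output is the efficient level Q = 42 (where demand meets MC), but every buyer pays their willingness to pay: CS = 0 and PS = total surplus.
PS = ½·(149 − 65)·42 = 1764.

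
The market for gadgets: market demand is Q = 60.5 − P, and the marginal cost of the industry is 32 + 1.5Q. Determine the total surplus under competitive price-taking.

TS = 162.45

Inverting demand: P = 60.5 − Q.
Competitive equilibrium sets price equal to marginal cost: 60.5 − Q = 32 + 1.5Q, so Q = 11.4 and P = 49.1.
CS = ½·(60.5 − 49.1)·11.4 = 64.98; PS = (49.1·11.4 − 32·11.4 − ½·1.5·11.4²) = 97.47; TS = 162.45.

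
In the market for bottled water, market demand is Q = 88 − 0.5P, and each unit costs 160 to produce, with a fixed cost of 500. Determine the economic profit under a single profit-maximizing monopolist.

Profit = −468

Inverting demand: P = 176 − 2Q.
The monopolist equates marginal revenue to marginal cost: 176 − 4Q = 160, so Q = 4. From demand, P = 168.
Profit = (168 − 160)·4 − 500 = −468.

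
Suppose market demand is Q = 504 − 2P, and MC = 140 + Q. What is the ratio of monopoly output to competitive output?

Inverting demand: P = 252 − 0.5Q.
A monopolist chooses Q where MR = MC. MR = 252 − Q; setting this equal to 140 + Q gives Q = 56 and P = 224.
Under competition P = MC: 252 − 0.5Q = 140 + Q ⇒ Q = 224/3, P = 644/3.
Ratio Q_m/Q_c = 56/(224/3) = 0.75.

Q_m/Q_c = 0.75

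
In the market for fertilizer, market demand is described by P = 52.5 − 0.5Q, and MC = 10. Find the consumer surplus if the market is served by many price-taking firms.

CS = 1806.25

Under competition P = MC = 10, so Q = (52.5 − 10)/0.5 = 85.
CS = ½·(52.5 − 10)·85 = 1806.25.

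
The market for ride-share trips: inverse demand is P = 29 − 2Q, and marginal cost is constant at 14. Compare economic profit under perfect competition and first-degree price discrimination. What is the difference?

Perfect competition: P = MC = 14, so 29 − 2Q = 14 and Q = 7.5.
Profit = (14 − 14)·7.5 = 0.
A perfectly discriminating monopolist sells every unit with P(Q) ≥ MC(Q), so output equals the competitive quantity Q = 7.5. Each buyer pays their reservation price, so CS = 0 and the firm captures all surplus.
PS equals the full surplus area, 56.25. Profit = 56.25 = 56.25.
Change in economic profit: 56.25 − 0 = 56.25.

Economic profit rises by 56.25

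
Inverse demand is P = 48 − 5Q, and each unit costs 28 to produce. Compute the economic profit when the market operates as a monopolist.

Profit = 20

Monopoly sets MR = MC: 48 − 10Q = 28 ⇒ Q = 2, P = 48 − 5·2 = 38.
Profit = (38 − 28)·2 = 20.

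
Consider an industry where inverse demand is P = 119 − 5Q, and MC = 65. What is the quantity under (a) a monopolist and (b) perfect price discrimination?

Monopoly sets MR = MC: 119 − 10Q = 65 ⇒ Q = 5.4, P = 119 − 5·5.4 = 92.
A perfectly discriminating monopolist sells every unit with P(Q) ≥ MC(Q), so output equals the competitive quantity Q = 10.8. Each buyer pays their reservation price, so CS = 0 and the firm captures all surplus.

Monopoly: Q = 5.4; Perfect PD: Q = 10.8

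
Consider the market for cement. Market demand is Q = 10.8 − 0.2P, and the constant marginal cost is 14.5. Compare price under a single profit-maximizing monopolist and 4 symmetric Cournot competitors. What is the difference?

Inverting demand: P = 54 − 5Q.
A monopolist chooses Q where MR = MC. MR = 54 − 10Q; setting this equal to 14.5 gives Q = 3.95 and P = 34.25.
Cournot with 4 identical firms: the symmetric best-response condition is 54 − 25q = 14.5. Each firm produces q = 1.58, total output Q = 6.32, price P = 22.4.
Change in price: 22.4 − 34.25 = −11.85.

P falls by 11.85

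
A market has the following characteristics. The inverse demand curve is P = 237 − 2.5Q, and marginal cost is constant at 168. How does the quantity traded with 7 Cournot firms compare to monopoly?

Cournot: Q = 24.15; Monopoly: Q = 13.8

Cournot with 7 identical firms: the symmetric best-response condition is 237 − 20q = 168. Each firm produces q = 3.45, total output Q = 24.15, price P = 176.625.
Monopoly sets MR = MC: 237 − 5Q = 168 ⇒ Q = 13.8, P = 237 − 2.5·13.8 = 202.5.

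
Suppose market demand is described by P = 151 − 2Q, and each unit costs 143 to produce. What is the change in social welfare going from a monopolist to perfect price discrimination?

The monopolist equates marginal revenue to marginal cost: 151 − 4Q = 143, so Q = 2. From demand, P = 147.
CS = ½·(151 − 147)·2 = 4; PS = (147 − 143)·2 = 8; TS = 12.
A perfectly discriminating monopolist sells every unit with P(Q) ≥ MC(Q), so output equals the competitive quantity Q = 4. Each buyer pays their reservation price, so CS = 0 and the firm captures all surplus.
TS = 16 (equal to competitive TS).
Change in social welfare: 16 − 12 = 4.

Social welfare rises by 4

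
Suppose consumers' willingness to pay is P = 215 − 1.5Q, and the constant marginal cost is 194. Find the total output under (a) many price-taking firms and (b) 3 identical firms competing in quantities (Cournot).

Perfect competition: P = MC = 194, so 215 − 1.5Q = 194 and Q = 14.
Cournot with 3 identical firms: the symmetric best-response condition is 215 − 6q = 194. Each firm produces q = 3.5, total output Q = 10.5, price P = 199.25.

Competition: Q = 14; Cournot: Q = 10.5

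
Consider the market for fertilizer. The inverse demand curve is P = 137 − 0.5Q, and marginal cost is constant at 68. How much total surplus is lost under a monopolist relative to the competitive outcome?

DWL = 1190.25

Under competition P = MC = 68, so Q = (137 − 68)/0.5 = 138.
A monopolist chooses Q where MR = MC. MR = 137 − Q; setting this equal to 68 gives Q = 69 and P = 102.5.
DWL is the triangle between Q = 69 and Q = 138: ½·(138 − 69)·(102.5 − 68) = 1190.25.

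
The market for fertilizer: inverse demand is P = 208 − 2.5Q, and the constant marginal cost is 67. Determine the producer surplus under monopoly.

PS = 1988.1

A monopolist chooses Q where MR = MC. MR = 208 − 5Q; setting this equal to 67 gives Q = 28.2 and P = 137.5.
PS = (137.5 − 67)·28.2 = 1988.1.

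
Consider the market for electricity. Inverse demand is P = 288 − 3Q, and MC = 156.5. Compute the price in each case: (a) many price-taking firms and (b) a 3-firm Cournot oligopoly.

Competition: P = 156.5; Cournot: P = 189.375

Competitive firms price at marginal cost: P = 156.5, giving Q = 263/6.
With 3 symmetric Cournot firms, each firm's FOC gives 288 − 12q = 156.5, so q = 263/24, Q = 3·263/24 = 32.875, and P = 189.375.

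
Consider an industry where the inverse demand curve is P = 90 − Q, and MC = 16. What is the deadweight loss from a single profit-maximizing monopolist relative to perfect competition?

DWL = 684.5

Competitive firms price at marginal cost: P = 16, giving Q = 74.
A monopolist chooses Q where MR = MC. MR = 90 − 2Q; setting this equal to 16 gives Q = 37 and P = 53.
DWL is the triangle between Q = 37 and Q = 74: ½·(74 − 37)·(53 − 16) = 684.5.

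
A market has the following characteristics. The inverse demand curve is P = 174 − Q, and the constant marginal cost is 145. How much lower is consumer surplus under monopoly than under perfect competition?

CS falls by 315.375

Competitive firms price at marginal cost: P = 145, giving Q = 29.
CS = ½·(174 − 145)·29 = 420.5.
The monopolist equates marginal revenue to marginal cost: 174 − 2Q = 145, so Q = 14.5. From demand, P = 159.5.
CS = ½·(174 − 159.5)·14.5 = 105.125.
Change in consumer surplus: 105.125 − 420.5 = −315.375.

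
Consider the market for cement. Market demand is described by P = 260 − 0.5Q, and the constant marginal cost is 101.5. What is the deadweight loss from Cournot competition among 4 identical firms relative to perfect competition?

DWL = 1004.89

Perfect competition: P = MC = 101.5, so 260 − 0.5Q = 101.5 and Q = 317.
In a 4-firm Cournot equilibrium, symmetry and the first-order condition give q = (260 − 101.5)/(2.5) = 63.4. So Q = 253.6 and P = 133.2.
DWL is the triangle between Q = 253.6 and Q = 317: ½·(317 − 253.6)·(133.2 − 101.5) = 1004.89.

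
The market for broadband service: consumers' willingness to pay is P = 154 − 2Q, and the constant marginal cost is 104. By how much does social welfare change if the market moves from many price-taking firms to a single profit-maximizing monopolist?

Social welfare falls by 156.25

Perfect competition: P = MC = 104, so 154 − 2Q = 104 and Q = 25.
CS = ½·(154 − 104)·25 = 625; PS = (104 − 104)·25 = 0; TS = 625.
The monopolist equates marginal revenue to marginal cost: 154 − 4Q = 104, so Q = 12.5. From demand, P = 129.
CS = ½·(154 − 129)·12.5 = 156.25; PS = (129 − 104)·12.5 = 312.5; TS = 468.75.
Change in social welfare: 468.75 − 625 = −156.25.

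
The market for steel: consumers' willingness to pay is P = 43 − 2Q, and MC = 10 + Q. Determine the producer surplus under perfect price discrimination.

With perfect price discrimination, output is the efficient level Q = 11 (where demand meets MC), but every buyer pays their willingness to pay: CS = 0 and PS = total surplus.
PS = ½·(43 − 10)·11 = 181.5.

PS = 181.5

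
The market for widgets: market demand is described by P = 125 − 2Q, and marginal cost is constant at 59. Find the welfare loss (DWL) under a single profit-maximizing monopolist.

DWL = 272.25

Under competition P = MC = 59, so Q = (125 − 59)/2 = 33.
Monopoly sets MR = MC: 125 − 4Q = 59 ⇒ Q = 16.5, P = 125 − 2·16.5 = 92.
DWL is the triangle between Q = 16.5 and Q = 33: ½·(33 − 16.5)·(92 − 59) = 272.25.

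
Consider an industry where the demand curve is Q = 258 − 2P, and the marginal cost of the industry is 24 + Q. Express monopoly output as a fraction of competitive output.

Inverting demand: P = 129 − 0.5Q.
Monopoly sets MR = MC: 129 − Q = 24 + Q ⇒ Q = 52.5, P = 129 − 0.5·52.5 = 102.75.
Under competition P = MC: 129 − 0.5Q = 24 + Q ⇒ Q = 70, P = 94.
Ratio Q_m/Q_c = 52.5/70 = 0.75.

Q_m/Q_c = 0.75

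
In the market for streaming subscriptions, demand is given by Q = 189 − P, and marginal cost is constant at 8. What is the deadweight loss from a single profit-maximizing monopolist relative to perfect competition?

DWL = 4095.125

Inverting demand: P = 189 − Q.
Perfect competition: P = MC = 8, so 189 − Q = 8 and Q = 181.
Monopoly sets MR = MC: 189 − 2Q = 8 ⇒ Q = 90.5, P = 189 − 90.5 = 98.5.
DWL is the triangle between Q = 90.5 and Q = 181: ½·(181 − 90.5)·(98.5 − 8) = 4095.125.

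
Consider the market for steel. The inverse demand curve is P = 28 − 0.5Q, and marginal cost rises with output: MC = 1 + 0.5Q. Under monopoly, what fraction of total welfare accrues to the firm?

Monopoly sets MR = MC: 28 − Q = 1 + 0.5Q ⇒ Q = 18, P = 28 − 0.5·18 = 19.
CS = ½·(28 − 19)·18 = 81.
PS = P·Q − VC(Q) = 19·18 − (1·18 + ½·0.5·18²) = 243.
Share captured = PS/TS = 243/324 = 0.75.

PS/TS = 0.75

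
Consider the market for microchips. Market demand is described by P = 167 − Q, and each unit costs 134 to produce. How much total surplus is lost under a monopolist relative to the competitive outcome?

DWL = 136.125

Perfect competition: P = MC = 134, so 167 − Q = 134 and Q = 33.
The monopolist equates marginal revenue to marginal cost: 167 − 2Q = 134, so Q = 16.5. From demand, P = 150.5.
DWL is the triangle between Q = 16.5 and Q = 33: ½·(33 − 16.5)·(150.5 − 134) = 136.125.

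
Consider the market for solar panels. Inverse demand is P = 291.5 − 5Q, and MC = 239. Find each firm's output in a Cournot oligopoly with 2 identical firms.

q_i = 3.5

With 2 symmetric Cournot firms, each firm's FOC gives 291.5 − 15q = 239, so q = 3.5, Q = 2·3.5 = 7, and P = 256.5.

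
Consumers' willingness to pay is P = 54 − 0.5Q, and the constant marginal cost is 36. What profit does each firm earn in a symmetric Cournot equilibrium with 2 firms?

π_i = 72

Cournot with 2 identical firms: the symmetric best-response condition is 54 − 1.5q = 36. Each firm produces q = 12, total output Q = 24, price P = 42.
Each firm's profit = (42 − 36)·12 = 72.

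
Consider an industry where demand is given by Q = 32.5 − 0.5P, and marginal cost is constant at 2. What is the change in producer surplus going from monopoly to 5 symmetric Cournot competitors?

PS falls by 220.5

Inverting demand: P = 65 − 2Q.
A monopolist chooses Q where MR = MC. MR = 65 − 4Q; setting this equal to 2 gives Q = 15.75 and P = 33.5.
PS = (33.5 − 2)·15.75 = 496.125.
With 5 symmetric Cournot firms, each firm's FOC gives 65 − 12q = 2, so q = 5.25, Q = 5·5.25 = 26.25, and P = 12.5.
PS = (12.5 − 2)·26.25 = 275.625.
Change in producer surplus: 275.625 − 496.125 = −220.5.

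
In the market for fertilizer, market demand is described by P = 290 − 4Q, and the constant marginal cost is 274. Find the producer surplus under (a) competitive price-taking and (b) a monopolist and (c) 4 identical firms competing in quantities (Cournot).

Competition: PS = 0; Monopoly: PS = 16; Cournot: PS = 10.24

Under competition P = MC = 274, so Q = (290 − 274)/4 = 4.
PS = (274 − 274)·4 = 0.
A monopolist chooses Q where MR = MC. MR = 290 − 8Q; setting this equal to 274 gives Q = 2 and P = 282.
PS = (282 − 274)·2 = 16.
With 4 symmetric Cournot firms, each firm's FOC gives 290 − 20q = 274, so q = 0.8, Q = 4·0.8 = 3.2, and P = 277.2.
PS = (277.2 − 274)·3.2 = 10.24.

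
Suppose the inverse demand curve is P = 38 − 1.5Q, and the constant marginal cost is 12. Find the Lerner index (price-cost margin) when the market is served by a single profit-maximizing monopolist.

Monopoly sets MR = MC: 38 − 3Q = 12 ⇒ Q = 26/3, P = 38 − 1.5·26/3 = 25.
Lerner index = (P − MC)/P = (25 − 12)/25 = 0.52.

Lerner index = 0.52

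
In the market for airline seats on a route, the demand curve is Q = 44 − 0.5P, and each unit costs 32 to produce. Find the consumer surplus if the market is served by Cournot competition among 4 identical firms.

Inverting demand: P = 88 − 2Q.
In a 4-firm Cournot equilibrium, symmetry and the first-order condition give q = (88 − 32)/(10) = 5.6. So Q = 22.4 and P = 43.2.
CS = ½·(88 − 43.2)·22.4 = 501.76.

CS = 501.76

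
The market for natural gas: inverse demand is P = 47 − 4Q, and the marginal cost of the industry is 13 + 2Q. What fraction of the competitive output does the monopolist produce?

The monopolist equates marginal revenue to marginal cost: 47 − 8Q = 13 + 2Q, so Q = 3.4. From demand, P = 33.4.
Competitive equilibrium sets price equal to marginal cost: 47 − 4Q = 13 + 2Q, so Q = 17/3 and P = 73/3.
Ratio Q_m/Q_c = 3.4/(17/3) = 0.6.

Q_m/Q_c = 0.6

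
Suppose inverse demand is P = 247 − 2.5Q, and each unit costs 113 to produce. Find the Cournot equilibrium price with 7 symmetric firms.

P = 129.75

Cournot with 7 identical firms: the symmetric best-response condition is 247 − 20q = 113. Each firm produces q = 6.7, total output Q = 46.9, price P = 129.75.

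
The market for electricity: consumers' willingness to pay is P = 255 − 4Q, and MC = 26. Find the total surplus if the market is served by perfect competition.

Competitive firms price at marginal cost: P = 26, giving Q = 57.25.
CS = ½·(255 − 26)·57.25 = 6555.125; PS = (26 − 26)·57.25 = 0; TS = 6555.125.

TS = 6555.125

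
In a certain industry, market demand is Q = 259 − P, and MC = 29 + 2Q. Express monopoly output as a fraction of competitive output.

Inverting demand: P = 259 − Q.
The monopolist equates marginal revenue to marginal cost: 259 − 2Q = 29 + 2Q, so Q = 57.5. From demand, P = 201.5.
Competitive equilibrium sets price equal to marginal cost: 259 − Q = 29 + 2Q, so Q = 230/3 and P = 547/3.
Ratio Q_m/Q_c = 57.5/(230/3) = 0.75.

Q_m/Q_c = 0.75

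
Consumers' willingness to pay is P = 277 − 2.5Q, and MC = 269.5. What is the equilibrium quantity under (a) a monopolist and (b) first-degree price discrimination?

The monopolist equates marginal revenue to marginal cost: 277 − 5Q = 269.5, so Q = 1.5. From demand, P = 273.25.
With perfect price discrimination, output is the efficient level Q = 3 (where demand meets MC), but every buyer pays their willingness to pay: CS = 0 and PS = total surplus.

Monopoly: Q = 1.5; Perfect PD: Q = 3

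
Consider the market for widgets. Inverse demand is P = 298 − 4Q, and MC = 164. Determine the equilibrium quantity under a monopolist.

The monopolist equates marginal revenue to marginal cost: 298 − 8Q = 164, so Q = 16.75. From demand, P = 231.

Q = 16.75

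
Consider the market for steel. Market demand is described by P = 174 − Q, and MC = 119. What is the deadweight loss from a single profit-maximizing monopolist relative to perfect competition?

DWL = 378.125

Competitive firms price at marginal cost: P = 119, giving Q = 55.
The monopolist equates marginal revenue to marginal cost: 174 − 2Q = 119, so Q = 27.5. From demand, P = 146.5.
DWL is the triangle between Q = 27.5 and Q = 55: ½·(55 − 27.5)·(146.5 − 119) = 378.125.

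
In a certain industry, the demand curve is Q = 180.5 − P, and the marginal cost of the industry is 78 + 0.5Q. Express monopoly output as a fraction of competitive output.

Inverting demand: P = 180.5 − Q.
Monopoly sets MR = MC: 180.5 − 2Q = 78 + 0.5Q ⇒ Q = 41, P = 180.5 − 41 = 139.5.
Under competition P = MC: 180.5 − Q = 78 + 0.5Q ⇒ Q = 205/3, P = 673/6.
Ratio Q_m/Q_c = 41/(205/3) = 0.6.

Q_m/Q_c = 0.6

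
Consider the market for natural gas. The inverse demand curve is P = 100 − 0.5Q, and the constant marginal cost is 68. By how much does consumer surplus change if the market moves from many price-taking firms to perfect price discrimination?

CS falls by 1024

Perfect competition: P = MC = 68, so 100 − 0.5Q = 68 and Q = 64.
CS = ½·(100 − 68)·64 = 1024.
Under first-degree price discrimination the firm charges each unit its demand price and produces up to where P = MC, i.e. Q = 64. Consumer surplus is zero; producer surplus equals total surplus.
CS = 0.
Change in consumer surplus: 0 − 1024 = −1024.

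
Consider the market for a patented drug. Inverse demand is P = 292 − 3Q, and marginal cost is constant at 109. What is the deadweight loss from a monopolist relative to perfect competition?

Competitive firms price at marginal cost: P = 109, giving Q = 61.
The monopolist equates marginal revenue to marginal cost: 292 − 6Q = 109, so Q = 30.5. From demand, P = 200.5.
DWL is the triangle between Q = 30.5 and Q = 61: ½·(61 − 30.5)·(200.5 − 109) = 1395.375.

DWL = 1395.375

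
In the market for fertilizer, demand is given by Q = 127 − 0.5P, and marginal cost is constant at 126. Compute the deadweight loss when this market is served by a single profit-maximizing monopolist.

Inverting demand: P = 254 − 2Q.
Perfect competition: P = MC = 126, so 254 − 2Q = 126 and Q = 64.
A monopolist chooses Q where MR = MC. MR = 254 − 4Q; setting this equal to 126 gives Q = 32 and P = 190.
DWL is the triangle between Q = 32 and Q = 64: ½·(64 − 32)·(190 − 126) = 1024.

DWL = 1024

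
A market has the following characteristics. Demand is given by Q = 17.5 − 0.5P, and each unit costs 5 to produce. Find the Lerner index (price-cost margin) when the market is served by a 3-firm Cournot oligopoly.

Lerner index = 0.6

Inverting demand: P = 35 − 2Q.
Cournot with 3 identical firms: the symmetric best-response condition is 35 − 8q = 5. Each firm produces q = 3.75, total output Q = 11.25, price P = 12.5.
Lerner index = (P − MC)/P = (12.5 − 5)/12.5 = 0.6.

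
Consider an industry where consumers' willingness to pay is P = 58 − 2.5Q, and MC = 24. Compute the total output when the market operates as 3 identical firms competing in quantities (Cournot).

Q = 10.2

In a 3-firm Cournot equilibrium, symmetry and the first-order condition give q = (58 − 24)/(10) = 3.4. So Q = 10.2 and P = 32.5.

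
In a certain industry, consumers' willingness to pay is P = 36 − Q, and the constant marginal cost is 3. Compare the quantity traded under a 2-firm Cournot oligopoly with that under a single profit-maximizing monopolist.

In a 2-firm Cournot equilibrium, symmetry and the first-order condition give q = (36 − 3)/(3) = 11. So Q = 22 and P = 14.
The monopolist equates marginal revenue to marginal cost: 36 − 2Q = 3, so Q = 16.5. From demand, P = 19.5.

Cournot: Q = 22; Monopoly: Q = 16.5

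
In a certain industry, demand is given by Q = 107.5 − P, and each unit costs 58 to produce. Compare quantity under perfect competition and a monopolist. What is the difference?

Quantity falls by 24.75

Inverting demand: P = 107.5 − Q.
Perfect competition: P = MC = 58, so 107.5 − Q = 58 and Q = 49.5.
Monopoly sets MR = MC: 107.5 − 2Q = 58 ⇒ Q = 24.75, P = 107.5 − 24.75 = 82.75.
Change in quantity: 24.75 − 49.5 = −24.75.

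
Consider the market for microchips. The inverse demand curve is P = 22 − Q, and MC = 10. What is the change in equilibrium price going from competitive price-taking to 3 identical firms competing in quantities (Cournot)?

Perfect competition: P = MC = 10, so 22 − Q = 10 and Q = 12.
In a 3-firm Cournot equilibrium, symmetry and the first-order condition give q = (22 − 10)/(4) = 3. So Q = 9 and P = 13.
Change in equilibrium price: 13 − 10 = 3.

P rises by 3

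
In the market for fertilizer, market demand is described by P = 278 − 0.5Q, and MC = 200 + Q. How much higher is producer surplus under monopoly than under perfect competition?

PS rises by 169

Under competition P = MC: 278 − 0.5Q = 200 + Q ⇒ Q = 52, P = 252.
PS = P·Q − VC(Q) = 252·52 − (200·52 + ½·1·52²) = 1352.
The monopolist equates marginal revenue to marginal cost: 278 − Q = 200 + Q, so Q = 39. From demand, P = 258.5.
PS = P·Q − VC(Q) = 258.5·39 − (200·39 + ½·1·39²) = 1521.
Change in producer surplus: 1521 − 1352 = 169.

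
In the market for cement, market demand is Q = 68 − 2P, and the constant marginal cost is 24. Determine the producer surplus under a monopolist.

Inverting demand: P = 34 − 0.5Q.
A monopolist chooses Q where MR = MC. MR = 34 − Q; setting this equal to 24 gives Q = 10 and P = 29.
PS = (29 − 24)·10 = 50.

PS = 50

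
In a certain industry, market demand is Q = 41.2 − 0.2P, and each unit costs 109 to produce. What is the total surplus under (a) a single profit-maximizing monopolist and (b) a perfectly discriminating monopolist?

Monopoly: TS = 705.675; Perfect PD: TS = 940.9

Inverting demand: P = 206 − 5Q.
Monopoly sets MR = MC: 206 − 10Q = 109 ⇒ Q = 9.7, P = 206 − 5·9.7 = 157.5.
CS = ½·(206 − 157.5)·9.7 = 235.225; PS = (157.5 − 109)·9.7 = 470.45; TS = 705.675.
Under first-degree price discrimination the firm charges each unit its demand price and produces up to where P = MC, i.e. Q = 19.4. Consumer surplus is zero; producer surplus equals total surplus.
TS = 940.9 (equal to competitive TS).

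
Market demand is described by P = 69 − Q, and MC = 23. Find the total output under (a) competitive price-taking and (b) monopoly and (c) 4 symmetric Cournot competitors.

Competition: Q = 46; Monopoly: Q = 23; Cournot: Q = 36.8

Under competition P = MC = 23, so Q = (69 − 23)/1 = 46.
A monopolist chooses Q where MR = MC. MR = 69 − 2Q; setting this equal to 23 gives Q = 23 and P = 46.
With 4 symmetric Cournot firms, each firm's FOC gives 69 − 5q = 23, so q = 9.2, Q = 4·9.2 = 36.8, and P = 32.2.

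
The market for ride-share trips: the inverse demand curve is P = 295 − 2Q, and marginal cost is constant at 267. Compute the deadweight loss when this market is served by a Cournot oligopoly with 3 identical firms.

DWL = 12.25

Under competition P = MC = 267, so Q = (295 − 267)/2 = 14.
Cournot with 3 identical firms: the symmetric best-response condition is 295 − 8q = 267. Each firm produces q = 3.5, total output Q = 10.5, price P = 274.
DWL is the triangle between Q = 10.5 and Q = 14: ½·(14 − 10.5)·(274 − 267) = 12.25.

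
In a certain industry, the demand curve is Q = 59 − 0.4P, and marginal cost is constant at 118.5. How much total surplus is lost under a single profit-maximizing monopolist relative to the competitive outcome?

Inverting demand: P = 147.5 − 2.5Q.
Competitive firms price at marginal cost: P = 118.5, giving Q = 11.6.
Monopoly sets MR = MC: 147.5 − 5Q = 118.5 ⇒ Q = 5.8, P = 147.5 − 2.5·5.8 = 133.
DWL is the triangle between Q = 5.8 and Q = 11.6: ½·(11.6 − 5.8)·(133 − 118.5) = 42.05.

DWL = 42.05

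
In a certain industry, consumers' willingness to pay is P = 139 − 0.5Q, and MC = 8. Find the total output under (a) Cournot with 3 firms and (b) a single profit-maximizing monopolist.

Cournot with 3 identical firms: the symmetric best-response condition is 139 − 2q = 8. Each firm produces q = 65.5, total output Q = 196.5, price P = 40.75.
The monopolist equates marginal revenue to marginal cost: 139 − Q = 8, so Q = 131. From demand, P = 73.5.

Cournot: Q = 196.5; Monopoly: Q = 131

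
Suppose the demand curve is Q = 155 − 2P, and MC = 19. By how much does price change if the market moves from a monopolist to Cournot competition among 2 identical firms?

P falls by 9.75

Inverting demand: P = 77.5 − 0.5Q.
A monopolist chooses Q where MR = MC. MR = 77.5 − Q; setting this equal to 19 gives Q = 58.5 and P = 48.25.
Cournot with 2 identical firms: the symmetric best-response condition is 77.5 − 1.5q = 19. Each firm produces q = 39, total output Q = 78, price P = 38.5.
Change in price: 38.5 − 48.25 = −9.75.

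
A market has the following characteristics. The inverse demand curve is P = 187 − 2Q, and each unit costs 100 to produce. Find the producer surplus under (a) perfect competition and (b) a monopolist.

Under competition P = MC = 100, so Q = (187 − 100)/2 = 43.5.
PS = (100 − 100)·43.5 = 0.
The monopolist equates marginal revenue to marginal cost: 187 − 4Q = 100, so Q = 21.75. From demand, P = 143.5.
PS = (143.5 − 100)·21.75 = 946.125.

Competition: PS = 0; Monopoly: PS = 946.125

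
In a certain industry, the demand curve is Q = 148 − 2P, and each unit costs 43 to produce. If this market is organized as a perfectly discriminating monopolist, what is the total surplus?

TS = 961

Inverting demand: P = 74 − 0.5Q.
Under first-degree price discrimination the firm charges each unit its demand price and produces up to where P = MC, i.e. Q = 62. Consumer surplus is zero; producer surplus equals total surplus.
TS = 961 (equal to competitive TS).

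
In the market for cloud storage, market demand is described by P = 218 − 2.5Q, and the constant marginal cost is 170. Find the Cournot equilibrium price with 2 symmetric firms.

With 2 symmetric Cournot firms, each firm's FOC gives 218 − 7.5q = 170, so q = 6.4, Q = 2·6.4 = 12.8, and P = 186.

P = 186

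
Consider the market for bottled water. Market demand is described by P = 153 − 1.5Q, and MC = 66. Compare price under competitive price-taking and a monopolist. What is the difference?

P rises by 43.5

Under competition P = MC = 66, so Q = (153 − 66)/1.5 = 58.
The monopolist equates marginal revenue to marginal cost: 153 − 3Q = 66, so Q = 29. From demand, P = 109.5.
Change in price: 109.5 − 66 = 43.5.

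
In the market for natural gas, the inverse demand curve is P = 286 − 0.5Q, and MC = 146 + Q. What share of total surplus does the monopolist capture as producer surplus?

A monopolist chooses Q where MR = MC. MR = 286 − Q; setting this equal to 146 + Q gives Q = 70 and P = 251.
CS = ½·(286 − 251)·70 = 1225.
PS = P·Q − VC(Q) = 251·70 − (146·70 + ½·1·70²) = 4900.
Share captured = PS/TS = 4900/6125 = 0.8.

PS/TS = 0.8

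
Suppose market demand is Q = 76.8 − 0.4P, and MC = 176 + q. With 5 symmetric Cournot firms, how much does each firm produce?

q_i = 1

Inverting demand: P = 192 − 2.5Q.
In a 5-firm Cournot equilibrium, symmetry and the first-order condition give q = (192 − 176)/(16) = 1. So Q = 5 and P = 179.5.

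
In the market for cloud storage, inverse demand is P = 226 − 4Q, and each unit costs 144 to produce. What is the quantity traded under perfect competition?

Q = 20.5

Under competition P = MC = 144, so Q = (226 − 144)/4 = 20.5.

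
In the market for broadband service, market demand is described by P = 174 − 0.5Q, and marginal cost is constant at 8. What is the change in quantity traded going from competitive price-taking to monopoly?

Under competition P = MC = 8, so Q = (174 − 8)/0.5 = 332.
Monopoly sets MR = MC: 174 − Q = 8 ⇒ Q = 166, P = 174 − 0.5·166 = 91.
Change in quantity traded: 166 − 332 = −166.

Q falls by 166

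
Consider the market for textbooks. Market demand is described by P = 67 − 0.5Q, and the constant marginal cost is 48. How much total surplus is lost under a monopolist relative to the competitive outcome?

Under competition P = MC = 48, so Q = (67 − 48)/0.5 = 38.
A monopolist chooses Q where MR = MC. MR = 67 − Q; setting this equal to 48 gives Q = 19 and P = 57.5.
DWL is the triangle between Q = 19 and Q = 38: ½·(38 − 19)·(57.5 − 48) = 90.25.

DWL = 90.25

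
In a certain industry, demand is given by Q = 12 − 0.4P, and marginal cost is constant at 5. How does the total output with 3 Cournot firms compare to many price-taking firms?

Inverting demand: P = 30 − 2.5Q.
In a 3-firm Cournot equilibrium, symmetry and the first-order condition give q = (30 − 5)/(10) = 2.5. So Q = 7.5 and P = 11.25.
Under competition P = MC = 5, so Q = (30 − 5)/2.5 = 10.

Cournot: Q = 7.5; Competition: Q = 10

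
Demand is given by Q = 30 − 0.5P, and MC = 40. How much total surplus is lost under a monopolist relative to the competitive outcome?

DWL = 25

Inverting demand: P = 60 − 2Q.
Competitive firms price at marginal cost: P = 40, giving Q = 10.
The monopolist equates marginal revenue to marginal cost: 60 − 4Q = 40, so Q = 5. From demand, P = 50.
DWL is the triangle between Q = 5 and Q = 10: ½·(10 − 5)·(50 − 40) = 25.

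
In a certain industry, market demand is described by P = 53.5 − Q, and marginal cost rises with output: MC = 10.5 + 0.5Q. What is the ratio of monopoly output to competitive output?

A monopolist chooses Q where MR = MC. MR = 53.5 − 2Q; setting this equal to 10.5 + 0.5Q gives Q = 17.2 and P = 36.3.
Competitive equilibrium sets price equal to marginal cost: 53.5 − Q = 10.5 + 0.5Q, so Q = 86/3 and P = 149/6.
Ratio Q_m/Q_c = 17.2/(86/3) = 0.6.

Q_m/Q_c = 0.6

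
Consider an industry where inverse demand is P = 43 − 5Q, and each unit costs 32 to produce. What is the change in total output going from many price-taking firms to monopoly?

Perfect competition: P = MC = 32, so 43 − 5Q = 32 and Q = 2.2.
A monopolist chooses Q where MR = MC. MR = 43 − 10Q; setting this equal to 32 gives Q = 1.1 and P = 37.5.
Change in total output: 1.1 − 2.2 = −1.1.

Total output falls by 1.1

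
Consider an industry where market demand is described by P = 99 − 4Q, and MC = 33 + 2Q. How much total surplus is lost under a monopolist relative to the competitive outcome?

Under competition P = MC: 99 − 4Q = 33 + 2Q ⇒ Q = 11, P = 55.
A monopolist chooses Q where MR = MC. MR = 99 − 8Q; setting this equal to 33 + 2Q gives Q = 6.6 and P = 72.6.
CS = ½·(99 − 55)·11 = 242; PS = (55·11 − 33·11 − ½·2·11²) = 121; TS = 363.
CS = ½·(99 − 72.6)·6.6 = 87.12; PS = (72.6·6.6 − 33·6.6 − ½·2·6.6²) = 217.8; TS = 304.92.
DWL = 363 − 304.92 = 58.08.

DWL = 58.08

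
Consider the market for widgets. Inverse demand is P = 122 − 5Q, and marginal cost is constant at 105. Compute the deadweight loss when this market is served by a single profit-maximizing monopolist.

Perfect competition: P = MC = 105, so 122 − 5Q = 105 and Q = 3.4.
A monopolist chooses Q where MR = MC. MR = 122 − 10Q; setting this equal to 105 gives Q = 1.7 and P = 113.5.
DWL is the triangle between Q = 1.7 and Q = 3.4: ½·(3.4 − 1.7)·(113.5 − 105) = 7.225.

DWL = 7.225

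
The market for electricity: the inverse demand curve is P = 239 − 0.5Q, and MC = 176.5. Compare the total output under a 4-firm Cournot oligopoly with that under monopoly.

Cournot: Q = 100; Monopoly: Q = 62.5

Cournot with 4 identical firms: the symmetric best-response condition is 239 − 2.5q = 176.5. Each firm produces q = 25, total output Q = 100, price P = 189.
Monopoly sets MR = MC: 239 − Q = 176.5 ⇒ Q = 62.5, P = 239 − 0.5·62.5 = 207.75.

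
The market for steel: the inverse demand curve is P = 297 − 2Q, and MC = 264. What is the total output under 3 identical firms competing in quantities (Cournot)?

Q = 12.375

In a 3-firm Cournot equilibrium, symmetry and the first-order condition give q = (297 − 264)/(8) = 4.125. So Q = 12.375 and P = 272.25.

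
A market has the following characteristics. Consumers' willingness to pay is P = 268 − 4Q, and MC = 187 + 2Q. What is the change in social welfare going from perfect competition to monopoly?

TS falls by 87.48

Under competition P = MC: 268 − 4Q = 187 + 2Q ⇒ Q = 13.5, P = 214.
CS = ½·(268 − 214)·13.5 = 364.5; PS = (214·13.5 − 187·13.5 − ½·2·13.5²) = 182.25; TS = 546.75.
A monopolist chooses Q where MR = MC. MR = 268 − 8Q; setting this equal to 187 + 2Q gives Q = 8.1 and P = 235.6.
CS = ½·(268 − 235.6)·8.1 = 131.22; PS = (235.6·8.1 − 187·8.1 − ½·2·8.1²) = 328.05; TS = 459.27.
Change in social welfare: 459.27 − 546.75 = −87.48.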